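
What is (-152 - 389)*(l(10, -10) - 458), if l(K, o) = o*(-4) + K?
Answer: 220728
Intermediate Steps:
l(K, o) = K - 4*o (l(K, o) = -4*o + K = K - 4*o)
(-152 - 389)*(l(10, -10) - 458) = (-152 - 389)*((10 - 4*(-10)) - 458) = -541*((10 + 40) - 458) = -541*(50 - 458) = -541*(-408) = 220728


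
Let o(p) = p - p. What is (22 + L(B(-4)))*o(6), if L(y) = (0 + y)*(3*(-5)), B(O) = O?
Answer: 0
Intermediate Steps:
o(p) = 0
L(y) = -15*y (L(y) = y*(-15) = -15*y)
(22 + L(B(-4)))*o(6) = (22 - 15*(-4))*0 = (22 + 60)*0 = 82*0 = 0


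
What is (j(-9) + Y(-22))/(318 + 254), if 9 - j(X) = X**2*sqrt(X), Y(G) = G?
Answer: -1/44 - 243*I/572 ≈ -0.022727 - 0.42483*I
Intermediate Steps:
j(X) = 9 - X**(5/2) (j(X) = 9 - X**2*sqrt(X) = 9 - X**(5/2))
(j(-9) + Y(-22))/(318 + 254) = ((9 - (-9)**(5/2)) - 22)/(318 + 254) = ((9 - 243*I) - 22)/572 = ((9 - 243*I) - 22)*(1/572) = (-13 - 243*I)*(1/572) = -1/44 - 243*I/572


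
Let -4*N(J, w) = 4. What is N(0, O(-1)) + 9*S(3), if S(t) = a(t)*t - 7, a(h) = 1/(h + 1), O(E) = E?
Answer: -229/4 ≈ -57.250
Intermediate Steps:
a(h) = 1/(1 + h)
N(J, w) = -1 (N(J, w) = -¼*4 = -1)
S(t) = -7 + t/(1 + t) (S(t) = t/(1 + t) - 7 = -7 + t/(1 + t))
N(0, O(-1)) + 9*S(3) = -1 + 9*((-7 - 6*3)/(1 + 3)) = -1 + 9*((-7 - 18)/4) = -1 + 9*((¼)*(-25)) = -1 + 9*(-25/4) = -1 - 225/4 = -229/4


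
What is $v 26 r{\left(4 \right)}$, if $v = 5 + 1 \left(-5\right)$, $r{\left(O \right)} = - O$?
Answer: $0$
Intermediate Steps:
$v = 0$ ($v = 5 - 5 = 0$)
$v 26 r{\left(4 \right)} = 0 \cdot 26 \left(\left(-1\right) 4\right) = 0 \left(-4\right) = 0$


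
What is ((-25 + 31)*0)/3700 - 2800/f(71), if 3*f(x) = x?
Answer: -8400/71 ≈ -118.31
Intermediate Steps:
f(x) = x/3
((-25 + 31)*0)/3700 - 2800/f(71) = ((-25 + 31)*0)/3700 - 2800/((⅓)*71) = (6*0)*(1/3700) - 2800/71/3 = 0*(1/3700) - 2800*3/71 = 0 - 8400/71 = -8400/71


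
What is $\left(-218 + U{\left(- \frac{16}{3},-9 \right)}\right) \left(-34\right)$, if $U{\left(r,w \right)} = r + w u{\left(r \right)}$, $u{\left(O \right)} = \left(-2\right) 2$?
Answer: $\frac{19108}{3} \approx 6369.3$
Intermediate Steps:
$u{\left(O \right)} = -4$
$U{\left(r,w \right)} = r - 4 w$ ($U{\left(r,w \right)} = r + w \left(-4\right) = r - 4 w$)
$\left(-218 + U{\left(- \frac{16}{3},-9 \right)}\right) \left(-34\right) = \left(-218 - \left(-36 + \frac{16}{3}\right)\right) \left(-34\right) = \left(-218 + \left(\left(-16\right) \frac{1}{3} + 36\right)\right) \left(-34\right) = \left(-218 + \left(- \frac{16}{3} + 36\right)\right) \left(-34\right) = \left(-218 + \frac{92}{3}\right) \left(-34\right) = \left(- \frac{562}{3}\right) \left(-34\right) = \frac{19108}{3}$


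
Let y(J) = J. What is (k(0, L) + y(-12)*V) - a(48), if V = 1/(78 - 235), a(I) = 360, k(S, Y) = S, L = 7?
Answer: -56508/157 ≈ -359.92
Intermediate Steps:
V = -1/157 (V = 1/(-157) = -1/157 ≈ -0.0063694)
(k(0, L) + y(-12)*V) - a(48) = (0 - 12*(-1/157)) - 1*360 = (0 + 12/157) - 360 = 12/157 - 360 = -56508/157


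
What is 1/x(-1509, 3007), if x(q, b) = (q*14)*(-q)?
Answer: -1/31879134 ≈ -3.1368e-8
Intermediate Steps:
x(q, b) = -14*q² (x(q, b) = (14*q)*(-q) = -14*q²)
1/x(-1509, 3007) = 1/(-14*(-1509)²) = 1/(-14*2277081) = 1/(-31879134) = -1/31879134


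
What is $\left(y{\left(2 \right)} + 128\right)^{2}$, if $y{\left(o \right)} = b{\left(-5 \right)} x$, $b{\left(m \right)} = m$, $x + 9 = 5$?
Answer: $21904$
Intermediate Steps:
$x = -4$ ($x = -9 + 5 = -4$)
$y{\left(o \right)} = 20$ ($y{\left(o \right)} = \left(-5\right) \left(-4\right) = 20$)
$\left(y{\left(2 \right)} + 128\right)^{2} = \left(20 + 128\right)^{2} = 148^{2} = 21904$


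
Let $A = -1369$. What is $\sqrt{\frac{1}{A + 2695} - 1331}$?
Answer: $\frac{i \sqrt{2340264030}}{1326} \approx 36.483 i$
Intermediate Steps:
$\sqrt{\frac{1}{A + 2695} - 1331} = \sqrt{\frac{1}{-1369 + 2695} - 1331} = \sqrt{\frac{1}{1326} - 1331} = \sqrt{- \frac{1764905}{1326}} = \frac{i \sqrt{2340264030}}{1326}$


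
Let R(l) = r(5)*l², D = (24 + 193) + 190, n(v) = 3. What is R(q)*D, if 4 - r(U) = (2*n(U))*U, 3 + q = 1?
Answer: -42328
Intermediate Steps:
q = -2 (q = -3 + 1 = -2)
D = 407 (D = 217 + 190 = 407)
r(U) = 4 - 6*U (r(U) = 4 - 2*3*U = 4 - 6*U)
R(l) = -26*l² (R(l) = (4 - 6*5)*l² = (4 - 30)*l² = -26*l²)
R(q)*D = -26*(-2)²*407 = -26*4*407 = -104*407 = -42328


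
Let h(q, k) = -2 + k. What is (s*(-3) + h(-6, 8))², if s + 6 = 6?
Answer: 36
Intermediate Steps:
s = 0 (s = -6 + 6 = 0)
(s*(-3) + h(-6, 8))² = (0*(-3) + (-2 + 8))² = (0 + 6)² = 6² = 36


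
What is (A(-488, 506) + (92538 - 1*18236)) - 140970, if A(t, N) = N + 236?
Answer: -65926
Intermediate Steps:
A(t, N) = 236 + N
(A(-488, 506) + (92538 - 1*18236)) - 140970 = ((236 + 506) + (92538 - 1*18236)) - 140970 = (742 + (92538 - 18236)) - 140970 = (742 + 74302) - 140970 = 75044 - 140970 = -65926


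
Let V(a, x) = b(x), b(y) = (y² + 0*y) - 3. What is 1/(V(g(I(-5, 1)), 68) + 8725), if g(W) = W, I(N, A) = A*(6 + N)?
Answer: 1/13346 ≈ 7.4929e-5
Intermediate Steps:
b(y) = -3 + y² (b(y) = (y² + 0) - 3 = y² - 3 = -3 + y²)
V(a, x) = -3 + x²
1/(V(g(I(-5, 1)), 68) + 8725) = 1/((-3 + 68²) + 8725) = 1/((-3 + 4624) + 8725) = 1/(4621 + 8725) = 1/13346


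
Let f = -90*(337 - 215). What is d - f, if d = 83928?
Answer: 94908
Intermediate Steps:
f = -10980 (f = -90*122 = -10980)
d - f = 83928 - 1*(-10980) = 83928 + 10980 = 94908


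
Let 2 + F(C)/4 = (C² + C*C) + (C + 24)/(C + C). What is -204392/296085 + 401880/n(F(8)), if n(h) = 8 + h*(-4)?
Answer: -58533137/296085 ≈ -197.69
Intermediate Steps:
F(C) = -8 + 8*C² + 2*(24 + C)/C (F(C) = -8 + 4*((C² + C*C) + (C + 24)/(C + C)) = -8 + 4*((C² + C²) + (24 + C)/((2*C))) = -8 + 4*(2*C² + (24 + C)*(1/(2*C))) = -8 + 4*(2*C² + (24 + C)/(2*C)) = -8 + (8*C² + 2*(24 + C)/C) = -8 + 8*C² + 2*(24 + C)/C)
n(h) = 8 - 4*h
-204392/296085 + 401880/n(F(8)) = -204392/296085 + 401880/(8 - 4*(-6 + 8*8² + 48/8)) = -204392*1/296085 + 401880/(8 - 4*(-6 + 8*64 + 48*(⅛))) = -204392/296085 + 401880/(8 - 4*(-6 + 512 + 6)) = -204392/296085 + 401880/(8 - 4*512) = -204392/296085 + 401880/(8 - 2048) = -204392/296085 + 401880/(-2040) = -204392/296085 + 401880*(-1/2040) = -204392/296085 - 197 = -58533137/296085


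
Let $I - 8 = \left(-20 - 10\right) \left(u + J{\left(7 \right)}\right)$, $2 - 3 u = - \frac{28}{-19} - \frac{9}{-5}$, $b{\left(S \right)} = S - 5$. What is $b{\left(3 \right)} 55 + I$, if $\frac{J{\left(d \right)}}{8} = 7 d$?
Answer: $- \frac{225136}{19} \approx -11849.0$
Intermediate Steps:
$J{\left(d \right)} = 56 d$ ($J{\left(d \right)} = 8 \cdot 7 d = 56 d$)
$b{\left(S \right)} = -5 + S$ ($b{\left(S \right)} = S - 5 = -5 + S$)
$u = - \frac{121}{285}$ ($u = \frac{2}{3} - \frac{- \frac{28}{-19} - \frac{9}{-5}}{3} = \frac{2}{3} - \frac{\left(-28\right) \left(- \frac{1}{19}\right) - - \frac{9}{5}}{3} = \frac{2}{3} - \frac{\frac{28}{19} + \frac{9}{5}}{3} = \frac{2}{3} - \frac{311}{285} = - \frac{121}{285} \approx -0.42456$)
$I = - \frac{223046}{19}$ ($I = 8 + \left(-20 - 10\right) \left(- \frac{121}{285} + 56 \cdot 7\right) = 8 - 30 \left(- \frac{121}{285} + 392\right) = 8 - \frac{223198}{19} = - \frac{223046}{19} \approx -11739.0$)
$b{\left(3 \right)} 55 + I = \left(-5 + 3\right) 55 - \frac{223046}{19} = \left(-2\right) 55 - \frac{223046}{19} = -110 - \frac{223046}{19} = - \frac{225136}{19}$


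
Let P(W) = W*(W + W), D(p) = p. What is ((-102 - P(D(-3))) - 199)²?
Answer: 101761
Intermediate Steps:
P(W) = 2*W² (P(W) = W*(2*W) = 2*W²)
((-102 - P(D(-3))) - 199)² = ((-102 - 2*(-3)²) - 199)² = ((-102 - 2*9) - 199)² = ((-102 - 1*18) - 199)² = ((-102 - 18) - 199)² = (-120 - 199)² = (-319)² = 101761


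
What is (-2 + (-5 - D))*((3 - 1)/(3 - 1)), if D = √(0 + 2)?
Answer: -7 - √2 ≈ -8.4142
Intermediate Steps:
D = √2 ≈ 1.4142
(-2 + (-5 - D))*((3 - 1)/(3 - 1)) = (-2 + (-5 - √2))*((3 - 1)/(3 - 1)) = (-7 - √2)*(2/2) = (-7 - √2)*(2*(½)) = (-7 - √2)*1 = -7 - √2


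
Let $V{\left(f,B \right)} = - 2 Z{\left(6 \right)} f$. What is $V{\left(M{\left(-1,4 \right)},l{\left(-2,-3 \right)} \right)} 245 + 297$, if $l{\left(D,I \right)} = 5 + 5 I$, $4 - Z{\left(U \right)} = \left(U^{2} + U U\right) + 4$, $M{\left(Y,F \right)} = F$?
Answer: $141417$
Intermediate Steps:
$Z{\left(U \right)} = - 2 U^{2}$ ($Z{\left(U \right)} = 4 - \left(\left(U^{2} + U U\right) + 4\right) = 4 - \left(\left(U^{2} + U^{2}\right) + 4\right) = 4 - \left(2 U^{2} + 4\right) = 4 - \left(4 + 2 U^{2}\right) = - 2 U^{2}$)
$V{\left(f,B \right)} = 144 f$ ($V{\left(f,B \right)} = - 2 \left(- 2 \cdot 6^{2}\right) f = - 2 \left(\left(-2\right) 36\right) f = \left(-2\right) \left(-72\right) f = 144 f$)
$V{\left(M{\left(-1,4 \right)},l{\left(-2,-3 \right)} \right)} 245 + 297 = 144 \cdot 4 \cdot 245 + 297 = 576 \cdot 245 + 297 = 141120 + 297 = 141417$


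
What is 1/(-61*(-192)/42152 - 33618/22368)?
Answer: -19642832/24064415 ≈ -0.81626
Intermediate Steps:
1/(-61*(-192)/42152 - 33618/22368) = 1/(11712*(1/42152) - 33618*1/22368) = 1/(1464/5269 - 5603/3728) = 1/(-24064415/19642832) = -19642832/24064415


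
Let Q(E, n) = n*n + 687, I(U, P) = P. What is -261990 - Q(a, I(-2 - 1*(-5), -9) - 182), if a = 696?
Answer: -299158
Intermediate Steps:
Q(E, n) = 687 + n**2 (Q(E, n) = n**2 + 687 = 687 + n**2)
-261990 - Q(a, I(-2 - 1*(-5), -9) - 182) = -261990 - (687 + (-9 - 182)**2) = -261990 - (687 + (-191)**2) = -261990 - (687 + 36481) = -261990 - 1*37168 = -261990 - 37168 = -299158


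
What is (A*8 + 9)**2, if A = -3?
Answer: 225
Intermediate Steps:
(A*8 + 9)**2 = (-3*8 + 9)**2 = (-24 + 9)**2 = (-15)**2 = 225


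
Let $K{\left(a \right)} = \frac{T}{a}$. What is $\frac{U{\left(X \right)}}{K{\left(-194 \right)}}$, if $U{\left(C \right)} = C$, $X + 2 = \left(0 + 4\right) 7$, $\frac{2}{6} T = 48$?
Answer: $- \frac{1261}{36} \approx -35.028$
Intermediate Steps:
$T = 144$ ($T = 3 \cdot 48 = 144$)
$X = 26$ ($X = -2 + \left(0 + 4\right) 7 = -2 + 4 \cdot 7 = -2 + 28 = 26$)
$K{\left(a \right)} = \frac{144}{a}$
$\frac{U{\left(X \right)}}{K{\left(-194 \right)}} = \frac{26}{144 \frac{1}{-194}} = \frac{26}{144 \left(- \frac{1}{194}\right)} = \frac{26}{- \frac{72}{97}} = 26 \left(- \frac{97}{72}\right) = - \frac{1261}{36}$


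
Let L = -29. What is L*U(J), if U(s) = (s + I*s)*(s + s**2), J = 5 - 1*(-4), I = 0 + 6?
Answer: -164430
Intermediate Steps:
I = 6
J = 9 (J = 5 + 4 = 9)
U(s) = 7*s*(s + s**2) (U(s) = (s + 6*s)*(s + s**2) = (7*s)*(s + s**2) = 7*s*(s + s**2))
L*U(J) = -203*9**2*(1 + 9) = -203*81*10 = -29*5670 = -164430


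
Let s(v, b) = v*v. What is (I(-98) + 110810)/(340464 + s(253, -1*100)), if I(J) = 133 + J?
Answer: 110845/404473 ≈ 0.27405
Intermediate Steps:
s(v, b) = v²
(I(-98) + 110810)/(340464 + s(253, -1*100)) = ((133 - 98) + 110810)/(340464 + 253²) = (35 + 110810)/(340464 + 64009) = 110845/404473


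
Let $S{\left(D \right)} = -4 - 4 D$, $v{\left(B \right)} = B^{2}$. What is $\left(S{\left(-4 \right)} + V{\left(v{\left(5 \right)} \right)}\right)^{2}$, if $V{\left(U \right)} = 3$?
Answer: $225$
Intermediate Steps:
$\left(S{\left(-4 \right)} + V{\left(v{\left(5 \right)} \right)}\right)^{2} = \left(\left(-4 - -16\right) + 3\right)^{2} = \left(\left(-4 + 16\right) + 3\right)^{2} = \left(12 + 3\right)^{2} = 15^{2} = 225$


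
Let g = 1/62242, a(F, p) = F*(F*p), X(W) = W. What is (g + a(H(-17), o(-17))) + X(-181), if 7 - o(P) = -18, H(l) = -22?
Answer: 741862399/62242 ≈ 11919.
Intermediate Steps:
o(P) = 25 (o(P) = 7 - 1*(-18) = 7 + 18 = 25)
a(F, p) = p*F**2
g = 1/62242 ≈ 1.6066e-5
(g + a(H(-17), o(-17))) + X(-181) = (1/62242 + 25*(-22)**2) - 181 = (1/62242 + 25*484) - 181 = (1/62242 + 12100) - 181 = 753128201/62242 - 181 = 741862399/62242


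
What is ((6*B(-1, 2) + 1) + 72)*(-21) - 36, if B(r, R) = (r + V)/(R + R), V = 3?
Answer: -1632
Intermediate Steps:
B(r, R) = (3 + r)/(2*R) (B(r, R) = (r + 3)/(R + R) = (3 + r)/((2*R)) = (3 + r)*(1/(2*R)) = (3 + r)/(2*R))
((6*B(-1, 2) + 1) + 72)*(-21) - 36 = ((6*((½)*(3 - 1)/2) + 1) + 72)*(-21) - 36 = ((6*((½)*(½)*2) + 1) + 72)*(-21) - 36 = ((6*(½) + 1) + 72)*(-21) - 36 = ((3 + 1) + 72)*(-21) - 36 = (4 + 72)*(-21) - 36 = 76*(-21) - 36 = -1596 - 36 = -1632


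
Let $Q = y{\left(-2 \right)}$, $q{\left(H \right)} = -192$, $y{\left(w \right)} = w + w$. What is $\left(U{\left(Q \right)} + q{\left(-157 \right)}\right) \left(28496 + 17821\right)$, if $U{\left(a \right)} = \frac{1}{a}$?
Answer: $- \frac{35617773}{4} \approx -8.9044 \cdot 10^{6}$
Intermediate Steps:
$y{\left(w \right)} = 2 w$
$Q = -4$ ($Q = 2 \left(-2\right) = -4$)
$\left(U{\left(Q \right)} + q{\left(-157 \right)}\right) \left(28496 + 17821\right) = \left(\frac{1}{-4} - 192\right) \left(28496 + 17821\right) = \left(- \frac{1}{4} - 192\right) 46317 = \left(- \frac{769}{4}\right) 46317 = - \frac{35617773}{4}$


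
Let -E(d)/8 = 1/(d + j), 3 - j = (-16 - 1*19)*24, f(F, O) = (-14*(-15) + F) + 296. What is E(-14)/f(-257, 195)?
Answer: -8/206421 ≈ -3.8756e-5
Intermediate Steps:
f(F, O) = 506 + F (f(F, O) = (210 + F) + 296 = 506 + F)
j = 843 (j = 3 - (-16 - 1*19)*24 = 3 - (-16 - 19)*24 = 3 - (-35)*24 = 3 - 1*(-840) = 3 + 840 = 843)
E(d) = -8/(843 + d) (E(d) = -8/(d + 843) = -8/(843 + d))
E(-14)/f(-257, 195) = (-8/(843 - 14))/(506 - 257) = -8/829/249 = -8*1/829*(1/249) = -8/829*1/249 = -8/206421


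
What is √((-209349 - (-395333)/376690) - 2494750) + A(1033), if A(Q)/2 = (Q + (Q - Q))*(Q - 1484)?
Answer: -931766 + I*√383698941616666130/376690 ≈ -9.3177e+5 + 1644.4*I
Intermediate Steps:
A(Q) = 2*Q*(-1484 + Q) (A(Q) = 2*((Q + (Q - Q))*(Q - 1484)) = 2*((Q + 0)*(-1484 + Q)) = 2*(Q*(-1484 + Q)) = 2*Q*(-1484 + Q))
√((-209349 - (-395333)/376690) - 2494750) + A(1033) = √((-209349 - (-395333)/376690) - 2494750) + 2*1033*(-1484 + 1033) = √((-209349 - (-395333)/376690) - 2494750) + 2*1033*(-451) = √((-209349 - 1*(-395333/376690)) - 2494750) - 931766 = √((-209349 + 395333/376690) - 2494750) - 931766 = √(-78859279477/376690 - 2494750) - 931766 = √(-1018606656977/376690) - 931766 = I*√383698941616666130/376690 - 931766 = -931766 + I*√383698941616666130/376690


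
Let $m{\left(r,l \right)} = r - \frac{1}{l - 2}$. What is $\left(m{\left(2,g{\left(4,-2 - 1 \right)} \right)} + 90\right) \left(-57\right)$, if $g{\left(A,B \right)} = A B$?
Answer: $- \frac{73473}{14} \approx -5248.1$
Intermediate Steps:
$m{\left(r,l \right)} = r - \frac{1}{-2 + l}$
$\left(m{\left(2,g{\left(4,-2 - 1 \right)} \right)} + 90\right) \left(-57\right) = \left(\frac{-1 - 4 + 4 \left(-2 - 1\right) 2}{-2 + 4 \left(-2 - 1\right)} + 90\right) \left(-57\right) = \left(\frac{-1 - 4 + 4 \left(-3\right) 2}{-2 + 4 \left(-3\right)} + 90\right) \left(-57\right) = \left(\frac{-1 - 4 - 24}{-2 - 12} + 90\right) \left(-57\right) = \left(\frac{-1 - 4 - 24}{-14} + 90\right) \left(-57\right) = \left(\left(- \frac{1}{14}\right) \left(-29\right) + 90\right) \left(-57\right) = \left(\frac{29}{14} + 90\right) \left(-57\right) = \frac{1289}{14} \left(-57\right) = - \frac{73473}{14}$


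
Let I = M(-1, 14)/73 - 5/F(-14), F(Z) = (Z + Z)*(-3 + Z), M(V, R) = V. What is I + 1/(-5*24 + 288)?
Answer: -3805/208488 ≈ -0.018250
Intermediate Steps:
F(Z) = 2*Z*(-3 + Z) (F(Z) = (2*Z)*(-3 + Z) = 2*Z*(-3 + Z))
I = -841/34748 (I = -1/73 - 5*(-1/(28*(-3 - 14))) = -1*1/73 - 5/(2*(-14)*(-17)) = -1/73 - 5/476 = -841/34748 ≈ -0.024203)
I + 1/(-5*24 + 288) = -841/34748 + 1/(-5*24 + 288) = -841/34748 + 1/(-120 + 288) = -841/34748 + 1/168 = -3805/208488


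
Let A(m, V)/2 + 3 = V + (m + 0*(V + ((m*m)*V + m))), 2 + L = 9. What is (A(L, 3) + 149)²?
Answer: 26569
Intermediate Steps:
L = 7 (L = -2 + 9 = 7)
A(m, V) = -6 + 2*V + 2*m (A(m, V) = -6 + 2*(V + (m + 0*(V + ((m*m)*V + m)))) = -6 + 2*(V + (m + 0*(V + (m²*V + m)))) = -6 + 2*(V + (m + 0*(V + (V*m² + m)))) = -6 + 2*(V + (m + 0*(V + (m + V*m²)))) = -6 + 2*(V + (m + 0*(V + m + V*m²))) = -6 + 2*(V + (m + 0)) = -6 + 2*(V + m) = -6 + (2*V + 2*m) = -6 + 2*V + 2*m)
(A(L, 3) + 149)² = ((-6 + 2*3 + 2*7) + 149)² = ((-6 + 6 + 14) + 149)² = (14 + 149)² = 163² = 26569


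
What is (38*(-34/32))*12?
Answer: -969/2 ≈ -484.50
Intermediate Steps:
(38*(-34/32))*12 = (38*(-34*1/32))*12 = (38*(-17/16))*12 = -323/8*12 = -969/2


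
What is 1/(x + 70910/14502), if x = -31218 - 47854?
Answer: -7251/573315617 ≈ -1.2647e-5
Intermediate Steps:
x = -79072
1/(x + 70910/14502) = 1/(-79072 + 70910/14502) = 1/(-79072 + 70910*(1/14502)) = 1/(-79072 + 35455/7251) = 1/(-573315617/7251) = -7251/573315617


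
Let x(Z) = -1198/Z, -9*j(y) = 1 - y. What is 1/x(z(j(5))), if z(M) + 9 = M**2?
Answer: 713/97038 ≈ 0.0073476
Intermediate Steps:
j(y) = -1/9 + y/9 (j(y) = -(1 - y)/9 = -1/9 + y/9)
z(M) = -9 + M**2
1/x(z(j(5))) = 1/(-1198/(-9 + (-1/9 + (1/9)*5)**2)) = 1/(-1198/(-9 + (-1/9 + 5/9)**2)) = 1/(-1198/(-9 + (4/9)**2)) = 1/(-1198/(-9 + 16/81)) = 1/(-1198/(-713/81)) = 1/(-1198*(-81/713)) = 1/(97038/713) = 713/97038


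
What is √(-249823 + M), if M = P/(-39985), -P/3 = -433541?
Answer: I*√399469074020830/39985 ≈ 499.86*I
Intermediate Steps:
P = 1300623 (P = -3*(-433541) = 1300623)
M = -1300623/39985 (M = 1300623/(-39985) = 1300623*(-1/39985) = -1300623/39985 ≈ -32.528)
√(-249823 + M) = √(-249823 - 1300623/39985) = √(-9990473278/39985) = I*√399469074020830/39985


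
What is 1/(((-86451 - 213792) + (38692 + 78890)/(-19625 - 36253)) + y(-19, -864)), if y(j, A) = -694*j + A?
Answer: -9313/2681427870 ≈ -3.4731e-6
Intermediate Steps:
y(j, A) = A - 694*j
1/(((-86451 - 213792) + (38692 + 78890)/(-19625 - 36253)) + y(-19, -864)) = 1/(((-86451 - 213792) + (38692 + 78890)/(-19625 - 36253)) + (-864 - 694*(-19))) = 1/((-300243 + 117582/(-55878)) + (-864 + 13186)) = 1/((-300243 + 117582*(-1/55878)) + 12322) = 1/((-300243 - 19597/9313) + 12322) = 1/(-2796182656/9313 + 12322) = 1/(-2681427870/9313) = -9313/2681427870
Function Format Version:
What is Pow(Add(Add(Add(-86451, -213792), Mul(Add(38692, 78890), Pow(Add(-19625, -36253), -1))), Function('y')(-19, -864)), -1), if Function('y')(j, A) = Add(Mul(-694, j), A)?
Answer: Rational(-9313, 2681427870) ≈ -3.4731e-6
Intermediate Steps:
Function('y')(j, A) = Add(A, Mul(-694, j))
Pow(Add(Add(Add(-86451, -213792), Mul(Add(38692, 78890), Pow(Add(-19625, -36253), -1))), Function('y')(-19, -864)), -1) = Pow(Add(Add(Add(-86451, -213792), Mul(Add(38692, 78890), Pow(Add(-19625, -36253), -1))), Add(-864, Mul(-694, -19))), -1) = Pow(Add(Add(-300243, Mul(117582, Pow(-55878, -1))), Add(-864, 13186)), -1) = Pow(Add(Add(-300243, Mul(117582, Rational(-1, 55878))), 12322), -1) = Pow(Add(Add(-300243, Rational(-19597, 9313)), 12322), -1) = Pow(Add(Rational(-2796182656, 9313), 12322), -1) = Pow(Rational(-2681427870, 9313), -1) = Rational(-9313, 2681427870)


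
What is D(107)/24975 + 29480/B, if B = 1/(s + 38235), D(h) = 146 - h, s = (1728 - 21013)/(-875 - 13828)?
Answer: 1585894958672197/1406925 ≈ 1.1272e+9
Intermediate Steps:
s = 665/507 (s = -19285/(-14703) = -19285*(-1/14703) = 665/507 ≈ 1.3116)
B = 507/19385810 (B = 1/(665/507 + 38235) = 1/(19385810/507) = 507/19385810 ≈ 2.6153e-5)
D(107)/24975 + 29480/B = (146 - 1*107)/24975 + 29480/(507/19385810) = (146 - 107)*(1/24975) + 29480*(19385810/507) = 39*(1/24975) + 571493678800/507 = 13/8325 + 571493678800/507 = 1585894958672197/1406925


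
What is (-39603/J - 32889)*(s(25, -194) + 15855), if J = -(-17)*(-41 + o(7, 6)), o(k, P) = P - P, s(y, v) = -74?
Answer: -361132877430/697 ≈ -5.1812e+8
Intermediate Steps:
o(k, P) = 0
J = -697 (J = -(-17)*(-41 + 0) = -(-17)*(-41) = -1*697 = -697)
(-39603/J - 32889)*(s(25, -194) + 15855) = (-39603/(-697) - 32889)*(-74 + 15855) = (-39603*(-1/697) - 32889)*15781 = (39603/697 - 32889)*15781 = -22884030/697*15781 = -361132877430/697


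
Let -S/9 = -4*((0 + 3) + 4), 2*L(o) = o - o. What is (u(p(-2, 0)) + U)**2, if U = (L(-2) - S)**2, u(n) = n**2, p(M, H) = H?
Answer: 4032758016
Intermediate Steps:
L(o) = 0 (L(o) = (o - o)/2 = (1/2)*0 = 0)
S = 252 (S = -(-36)*((0 + 3) + 4) = -(-36)*(3 + 4) = -(-36)*7 = -9*(-28) = 252)
U = 63504 (U = (0 - 1*252)**2 = (0 - 252)**2 = (-252)**2 = 63504)
(u(p(-2, 0)) + U)**2 = (0**2 + 63504)**2 = (0 + 63504)**2 = 63504**2 = 4032758016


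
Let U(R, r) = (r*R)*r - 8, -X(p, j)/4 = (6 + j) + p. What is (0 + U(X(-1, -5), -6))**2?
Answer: 64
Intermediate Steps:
X(p, j) = -24 - 4*j - 4*p (X(p, j) = -4*((6 + j) + p) = -4*(6 + j + p) = -24 - 4*j - 4*p)
U(R, r) = -8 + R*r**2 (U(R, r) = (R*r)*r - 8 = R*r**2 - 8 = -8 + R*r**2)
(0 + U(X(-1, -5), -6))**2 = (0 + (-8 + (-24 - 4*(-5) - 4*(-1))*(-6)**2))**2 = (0 + (-8 + (-24 + 20 + 4)*36))**2 = (0 + (-8 + 0*36))**2 = (0 + (-8 + 0))**2 = (0 - 8)**2 = (-8)**2 = 64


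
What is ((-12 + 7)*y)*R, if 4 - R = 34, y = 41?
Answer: 6150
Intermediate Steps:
R = -30 (R = 4 - 1*34 = 4 - 34 = -30)
((-12 + 7)*y)*R = ((-12 + 7)*41)*(-30) = -5*41*(-30) = -205*(-30) = 6150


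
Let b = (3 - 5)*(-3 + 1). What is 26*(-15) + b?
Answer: -386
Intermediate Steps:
b = 4 (b = -2*(-2) = 4)
26*(-15) + b = 26*(-15) + 4 = -390 + 4 = -386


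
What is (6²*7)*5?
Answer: 1260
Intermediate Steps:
(6²*7)*5 = (36*7)*5 = 252*5 = 1260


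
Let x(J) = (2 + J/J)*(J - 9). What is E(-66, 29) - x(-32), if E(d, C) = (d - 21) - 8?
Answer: 28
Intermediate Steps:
x(J) = -27 + 3*J (x(J) = (2 + 1)*(-9 + J) = 3*(-9 + J) = -27 + 3*J)
E(d, C) = -29 + d (E(d, C) = (-21 + d) - 8 = -29 + d)
E(-66, 29) - x(-32) = (-29 - 66) - (-27 + 3*(-32)) = -95 - (-27 - 96) = -95 - 1*(-123) = -95 + 123 = 28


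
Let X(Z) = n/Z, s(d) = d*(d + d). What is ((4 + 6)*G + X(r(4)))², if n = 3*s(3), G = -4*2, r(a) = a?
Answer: 17689/4 ≈ 4422.3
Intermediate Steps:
s(d) = 2*d² (s(d) = d*(2*d) = 2*d²)
G = -8
n = 54 (n = 3*(2*3²) = 3*(2*9) = 3*18 = 54)
X(Z) = 54/Z
((4 + 6)*G + X(r(4)))² = ((4 + 6)*(-8) + 54/4)² = (10*(-8) + 54*(¼))² = (-80 + 27/2)² = (-133/2)² = 17689/4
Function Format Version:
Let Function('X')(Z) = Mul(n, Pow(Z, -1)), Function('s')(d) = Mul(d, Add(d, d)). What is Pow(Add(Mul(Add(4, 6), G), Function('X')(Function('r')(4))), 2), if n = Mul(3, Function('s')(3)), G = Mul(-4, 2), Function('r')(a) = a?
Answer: Rational(17689, 4) ≈ 4422.3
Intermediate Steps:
Function('s')(d) = Mul(2, Pow(d, 2)) (Function('s')(d) = Mul(d, Mul(2, d)) = Mul(2, Pow(d, 2)))
G = -8
n = 54 (n = Mul(3, Mul(2, Pow(3, 2))) = Mul(3, Mul(2, 9)) = Mul(3, 18) = 54)
Function('X')(Z) = Mul(54, Pow(Z, -1))
Pow(Add(Mul(Add(4, 6), G), Function('X')(Function('r')(4))), 2) = Pow(Add(Mul(Add(4, 6), -8), Mul(54, Pow(4, -1))), 2) = Pow(Add(Mul(10, -8), Mul(54, Rational(1, 4))), 2) = Pow(Add(-80, Rational(27, 2)), 2) = Pow(Rational(-133, 2), 2) = Rational(17689, 4)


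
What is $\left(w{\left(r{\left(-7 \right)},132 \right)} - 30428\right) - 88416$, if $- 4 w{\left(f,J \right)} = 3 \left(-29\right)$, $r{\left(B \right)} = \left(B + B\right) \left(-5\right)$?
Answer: $- \frac{475289}{4} \approx -1.1882 \cdot 10^{5}$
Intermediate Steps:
$r{\left(B \right)} = - 10 B$ ($r{\left(B \right)} = 2 B \left(-5\right) = - 10 B$)
$w{\left(f,J \right)} = \frac{87}{4}$ ($w{\left(f,J \right)} = - \frac{3 \left(-29\right)}{4} = \left(- \frac{1}{4}\right) \left(-87\right) = \frac{87}{4}$)
$\left(w{\left(r{\left(-7 \right)},132 \right)} - 30428\right) - 88416 = \left(\frac{87}{4} - 30428\right) - 88416 = - \frac{121625}{4} - 88416 = - \frac{475289}{4}$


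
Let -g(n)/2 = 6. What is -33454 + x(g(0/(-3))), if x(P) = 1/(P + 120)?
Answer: -3613031/108 ≈ -33454.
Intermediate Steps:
g(n) = -12 (g(n) = -2*6 = -12)
x(P) = 1/(120 + P)
-33454 + x(g(0/(-3))) = -33454 + 1/(120 - 12) = -33454 + 1/108 = -3613031/108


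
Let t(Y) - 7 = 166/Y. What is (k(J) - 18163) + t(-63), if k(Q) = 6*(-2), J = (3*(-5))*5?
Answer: -1144750/63 ≈ -18171.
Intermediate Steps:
t(Y) = 7 + 166/Y
J = -75 (J = -15*5 = -75)
k(Q) = -12
(k(J) - 18163) + t(-63) = (-12 - 18163) + (7 + 166/(-63)) = -18175 + (7 + 166*(-1/63)) = -18175 + (7 - 166/63) = -18175 + 275/63 = -1144750/63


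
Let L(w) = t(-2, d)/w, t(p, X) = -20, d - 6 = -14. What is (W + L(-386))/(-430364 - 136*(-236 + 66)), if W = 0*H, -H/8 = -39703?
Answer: -5/39299046 ≈ -1.2723e-7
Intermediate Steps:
H = 317624 (H = -8*(-39703) = 317624)
d = -8 (d = 6 - 14 = -8)
W = 0 (W = 0*317624 = 0)
L(w) = -20/w
(W + L(-386))/(-430364 - 136*(-236 + 66)) = (0 - 20/(-386))/(-430364 - 136*(-236 + 66)) = (0 - 20*(-1/386))/(-430364 - 136*(-170)) = (0 + 10/193)/(-430364 + 23120) = (10/193)/(-407244) = (10/193)*(-1/407244) = -5/39299046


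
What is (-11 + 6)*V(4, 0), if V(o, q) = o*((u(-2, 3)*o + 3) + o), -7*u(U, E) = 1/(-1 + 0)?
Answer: -1060/7 ≈ -151.43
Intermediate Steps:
u(U, E) = ⅐ (u(U, E) = -1/(7*(-1 + 0)) = -⅐/(-1) = -⅐*(-1) = ⅐)
V(o, q) = o*(3 + 8*o/7) (V(o, q) = o*((o/7 + 3) + o) = o*((3 + o/7) + o) = o*(3 + 8*o/7))
(-11 + 6)*V(4, 0) = (-11 + 6)*((⅐)*4*(21 + 8*4)) = -5*4*(21 + 32)/7 = -5*4*53/7 = -5*212/7 = -1060/7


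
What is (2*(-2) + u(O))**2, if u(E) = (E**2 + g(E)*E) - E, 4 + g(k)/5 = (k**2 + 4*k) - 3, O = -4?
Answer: 24336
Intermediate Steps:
g(k) = -35 + 5*k**2 + 20*k (g(k) = -20 + 5*((k**2 + 4*k) - 3) = -20 + 5*(-3 + k**2 + 4*k) = -20 + (-15 + 5*k**2 + 20*k) = -35 + 5*k**2 + 20*k)
u(E) = E**2 - E + E*(-35 + 5*E**2 + 20*E) (u(E) = (E**2 + (-35 + 5*E**2 + 20*E)*E) - E = (E**2 + E*(-35 + 5*E**2 + 20*E)) - E = E**2 - E + E*(-35 + 5*E**2 + 20*E))
(2*(-2) + u(O))**2 = (2*(-2) - 4*(-36 + 5*(-4)**2 + 21*(-4)))**2 = (-4 - 4*(-36 + 5*16 - 84))**2 = (-4 - 4*(-36 + 80 - 84))**2 = (-4 - 4*(-40))**2 = (-4 + 160)**2 = 156**2 = 24336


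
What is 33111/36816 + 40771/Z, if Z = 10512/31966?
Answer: 76894419167/620208 ≈ 1.2398e+5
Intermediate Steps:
Z = 5256/15983 (Z = 10512*(1/31966) = 5256/15983 ≈ 0.32885)
33111/36816 + 40771/Z = 33111/36816 + 40771/(5256/15983) = 33111*(1/36816) + 40771*(15983/5256) = 849/944 + 651642893/5256 = 76894419167/620208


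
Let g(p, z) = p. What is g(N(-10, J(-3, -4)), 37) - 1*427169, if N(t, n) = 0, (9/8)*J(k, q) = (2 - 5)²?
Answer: -427169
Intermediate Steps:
J(k, q) = 8 (J(k, q) = 8*(2 - 5)²/9 = (8/9)*(-3)² = (8/9)*9 = 8)
g(N(-10, J(-3, -4)), 37) - 1*427169 = 0 - 1*427169 = 0 - 427169 = -427169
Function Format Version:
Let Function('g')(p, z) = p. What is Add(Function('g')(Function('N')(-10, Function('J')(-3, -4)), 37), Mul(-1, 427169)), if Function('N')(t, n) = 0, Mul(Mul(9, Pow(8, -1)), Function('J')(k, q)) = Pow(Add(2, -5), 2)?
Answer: -427169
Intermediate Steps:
Function('J')(k, q) = 8 (Function('J')(k, q) = Mul(Rational(8, 9), Pow(Add(2, -5), 2)) = Mul(Rational(8, 9), Pow(-3, 2)) = Mul(Rational(8, 9), 9) = 8)
Add(Function('g')(Function('N')(-10, Function('J')(-3, -4)), 37), Mul(-1, 427169)) = Add(0, Mul(-1, 427169)) = Add(0, -427169) = -427169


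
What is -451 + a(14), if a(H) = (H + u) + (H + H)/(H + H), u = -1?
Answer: -437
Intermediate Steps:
a(H) = H (a(H) = (H - 1) + (H + H)/(H + H) = (-1 + H) + (2*H)/((2*H)) = (-1 + H) + (2*H)*(1/(2*H)) = (-1 + H) + 1 = H)
-451 + a(14) = -451 + 14 = -437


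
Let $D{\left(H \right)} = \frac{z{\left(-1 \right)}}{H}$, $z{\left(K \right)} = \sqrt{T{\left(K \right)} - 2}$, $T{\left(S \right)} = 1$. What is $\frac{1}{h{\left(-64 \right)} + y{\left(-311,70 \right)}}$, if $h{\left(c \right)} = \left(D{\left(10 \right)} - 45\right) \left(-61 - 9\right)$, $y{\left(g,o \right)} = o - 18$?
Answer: $\frac{3202}{10252853} + \frac{7 i}{10252853} \approx 0.0003123 + 6.8274 \cdot 10^{-7} i$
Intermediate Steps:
$y{\left(g,o \right)} = -18 + o$ ($y{\left(g,o \right)} = o - 18 = -18 + o$)
$z{\left(K \right)} = i$ ($z{\left(K \right)} = \sqrt{1 - 2} = \sqrt{-1} = i$)
$D{\left(H \right)} = \frac{i}{H}$
$h{\left(c \right)} = 3150 - 7 i$ ($h{\left(c \right)} = \left(\frac{i}{10} - 45\right) \left(-61 - 9\right) = \left(i \frac{1}{10} - 45\right) \left(-70\right) = \left(\frac{i}{10} - 45\right) \left(-70\right) = \left(-45 + \frac{i}{10}\right) \left(-70\right) = 3150 - 7 i$)
$\frac{1}{h{\left(-64 \right)} + y{\left(-311,70 \right)}} = \frac{1}{\left(3150 - 7 i\right) + \left(-18 + 70\right)} = \frac{1}{\left(3150 - 7 i\right) + 52} = \frac{1}{3202 - 7 i} = \frac{3202 + 7 i}{10252853}$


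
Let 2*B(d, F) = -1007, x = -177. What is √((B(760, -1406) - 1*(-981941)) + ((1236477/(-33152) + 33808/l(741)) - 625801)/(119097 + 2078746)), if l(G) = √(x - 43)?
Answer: √(246275226055762306132098103350 - 35090401142126274560*I*√55)/500932376560 ≈ 990.67 - 5.2342e-7*I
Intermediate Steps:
B(d, F) = -1007/2 (B(d, F) = (½)*(-1007) = -1007/2)
l(G) = 2*I*√55 (l(G) = √(-177 - 43) = √(-220) = 2*I*√55)
√((B(760, -1406) - 1*(-981941)) + ((1236477/(-33152) + 33808/l(741)) - 625801)/(119097 + 2078746)) = √((-1007/2 - 1*(-981941)) + ((1236477/(-33152) + 33808/((2*I*√55))) - 625801)/(119097 + 2078746)) = √((-1007/2 + 981941) + ((1236477*(-1/33152) + 33808*(-I*√55/110)) - 625801)/2197843) = √(1962875/2 + ((-1236477/33152 - 16904*I*√55/55) - 625801)*(1/2197843)) = √(1962875/2 + (-20747791229/33152 - 16904*I*√55/55)*(1/2197843)) = √(1962875/2 + (-20747791229/72862891136 - 16904*I*√55/120881365)) = √(71510352971496771/72862891136 - 16904*I*√55/120881365)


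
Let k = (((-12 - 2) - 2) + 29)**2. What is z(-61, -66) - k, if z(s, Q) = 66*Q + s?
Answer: -4586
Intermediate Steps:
z(s, Q) = s + 66*Q
k = 169 (k = ((-14 - 2) + 29)**2 = (-16 + 29)**2 = 13**2 = 169)
z(-61, -66) - k = (-61 + 66*(-66)) - 1*169 = (-61 - 4356) - 169 = -4417 - 169 = -4586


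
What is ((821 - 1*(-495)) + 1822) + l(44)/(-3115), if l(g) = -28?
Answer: 1396414/445 ≈ 3138.0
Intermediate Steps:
((821 - 1*(-495)) + 1822) + l(44)/(-3115) = ((821 - 1*(-495)) + 1822) - 28/(-3115) = ((821 + 495) + 1822) - 28*(-1/3115) = (1316 + 1822) + 4/445 = 3138 + 4/445 = 1396414/445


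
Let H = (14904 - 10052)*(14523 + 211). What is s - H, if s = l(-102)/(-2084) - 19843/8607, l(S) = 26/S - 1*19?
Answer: -3633194601870229/50821466 ≈ -7.1489e+7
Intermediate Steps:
l(S) = -19 + 26/S (l(S) = 26/S - 19 = -19 + 26/S)
H = 71489368 (H = 4852*14734 = 71489368)
s = -116696741/50821466 (s = (-19 + 26/(-102))/(-2084) - 19843/8607 = (-19 + 26*(-1/102))*(-1/2084) - 19843*1/8607 = (-19 - 13/51)*(-1/2084) - 19843/8607 = -982/51*(-1/2084) - 19843/8607 = 491/53142 - 19843/8607 = -116696741/50821466 ≈ -2.2962)
s - H = -116696741/50821466 - 1*71489368 = -116696741/50821466 - 71489368 = -3633194601870229/50821466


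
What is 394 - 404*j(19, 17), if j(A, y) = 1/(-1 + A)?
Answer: 3344/9 ≈ 371.56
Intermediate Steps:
394 - 404*j(19, 17) = 394 - 404/(-1 + 19) = 394 - 404/18 = 394 - 404*1/18 = 394 - 202/9 = 3344/9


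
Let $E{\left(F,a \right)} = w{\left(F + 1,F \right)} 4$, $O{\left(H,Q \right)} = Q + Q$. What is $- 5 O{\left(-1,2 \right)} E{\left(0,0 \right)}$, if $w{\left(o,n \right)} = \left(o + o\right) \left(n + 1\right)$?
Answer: $-160$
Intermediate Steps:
$O{\left(H,Q \right)} = 2 Q$
$w{\left(o,n \right)} = 2 o \left(1 + n\right)$
$E{\left(F,a \right)} = 8 \left(1 + F\right)^{2}$ ($E{\left(F,a \right)} = 2 \left(F + 1\right) \left(1 + F\right) 4 = 2 \left(1 + F\right) \left(1 + F\right) 4 = 2 \left(1 + F\right)^{2} \cdot 4 = 8 \left(1 + F\right)^{2}$)
$- 5 O{\left(-1,2 \right)} E{\left(0,0 \right)} = - 5 \cdot 2 \cdot 2 \cdot 8 \left(1 + 0\right)^{2} = \left(-5\right) 4 \cdot 8 \cdot 1^{2} = - 20 \cdot 8 \cdot 1 = \left(-20\right) 8 = -160$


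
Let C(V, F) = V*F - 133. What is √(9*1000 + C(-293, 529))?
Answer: I*√146130 ≈ 382.27*I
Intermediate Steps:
C(V, F) = -133 + F*V (C(V, F) = F*V - 133 = -133 + F*V)
√(9*1000 + C(-293, 529)) = √(9*1000 + (-133 + 529*(-293))) = √(9000 + (-133 - 154997)) = √(9000 - 155130) = √(-146130) = I*√146130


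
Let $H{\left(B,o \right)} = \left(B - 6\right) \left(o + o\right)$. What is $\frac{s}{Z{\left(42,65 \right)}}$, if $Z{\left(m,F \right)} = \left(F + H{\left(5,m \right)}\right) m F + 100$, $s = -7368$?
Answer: $\frac{3684}{25885} \approx 0.14232$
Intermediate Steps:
$H{\left(B,o \right)} = 2 o \left(-6 + B\right)$ ($H{\left(B,o \right)} = \left(-6 + B\right) 2 o = 2 o \left(-6 + B\right)$)
$Z{\left(m,F \right)} = 100 + F m \left(F - 2 m\right)$ ($Z{\left(m,F \right)} = \left(F + 2 m \left(-6 + 5\right)\right) m F + 100 = \left(F + 2 m \left(-1\right)\right) m F + 100 = \left(F - 2 m\right) m F + 100 = m \left(F - 2 m\right) F + 100 = F m \left(F - 2 m\right) + 100 = 100 + F m \left(F - 2 m\right)$)
$\frac{s}{Z{\left(42,65 \right)}} = - \frac{7368}{100 + 42 \cdot 65^{2} - 130 \cdot 42^{2}} = - \frac{7368}{100 + 42 \cdot 4225 - 130 \cdot 1764} = - \frac{7368}{100 + 177450 - 229320} = - \frac{7368}{-51770} = \left(-7368\right) \left(- \frac{1}{51770}\right) = \frac{3684}{25885}$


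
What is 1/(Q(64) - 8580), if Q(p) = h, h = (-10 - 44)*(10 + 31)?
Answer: -1/10794 ≈ -9.2644e-5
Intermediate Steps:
h = -2214 (h = -54*41 = -2214)
Q(p) = -2214
1/(Q(64) - 8580) = 1/(-2214 - 8580) = 1/(-10794) = -1/10794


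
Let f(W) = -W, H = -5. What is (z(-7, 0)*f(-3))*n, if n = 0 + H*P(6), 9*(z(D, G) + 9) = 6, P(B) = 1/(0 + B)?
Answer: 125/6 ≈ 20.833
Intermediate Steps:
P(B) = 1/B
z(D, G) = -25/3 (z(D, G) = -9 + (1/9)*6 = -9 + 2/3 = -25/3)
n = -5/6 (n = 0 - 5/6 = -5/6 ≈ -0.83333)
(z(-7, 0)*f(-3))*n = -(-25)*(-3)/3*(-5/6) = -25/3*3*(-5/6) = -25*(-5/6) = 125/6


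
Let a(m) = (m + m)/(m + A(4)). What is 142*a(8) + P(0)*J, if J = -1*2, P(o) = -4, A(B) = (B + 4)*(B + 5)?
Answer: 182/5 ≈ 36.400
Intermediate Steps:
A(B) = (4 + B)*(5 + B)
a(m) = 2*m/(72 + m) (a(m) = (m + m)/(m + (20 + 4² + 9*4)) = (2*m)/(m + (20 + 16 + 36)) = (2*m)/(m + 72) = (2*m)/(72 + m) = 2*m/(72 + m))
J = -2
142*a(8) + P(0)*J = 142*(2*8/(72 + 8)) - 4*(-2) = 142*(2*8/80) + 8 = 142*(2*8*(1/80)) + 8 = 142*(⅕) + 8 = 142/5 + 8 = 182/5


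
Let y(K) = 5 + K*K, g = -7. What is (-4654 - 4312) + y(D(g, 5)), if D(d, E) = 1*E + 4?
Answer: -8880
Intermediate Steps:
D(d, E) = 4 + E (D(d, E) = E + 4 = 4 + E)
y(K) = 5 + K²
(-4654 - 4312) + y(D(g, 5)) = (-4654 - 4312) + (5 + (4 + 5)²) = -8966 + (5 + 9²) = -8966 + (5 + 81) = -8966 + 86 = -8880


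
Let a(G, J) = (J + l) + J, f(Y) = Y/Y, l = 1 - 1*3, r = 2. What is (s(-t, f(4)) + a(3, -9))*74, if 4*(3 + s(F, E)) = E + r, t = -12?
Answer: -3293/2 ≈ -1646.5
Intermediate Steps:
l = -2 (l = 1 - 3 = -2)
f(Y) = 1
a(G, J) = -2 + 2*J (a(G, J) = (J - 2) + J = (-2 + J) + J = -2 + 2*J)
s(F, E) = -5/2 + E/4 (s(F, E) = -3 + (E + 2)/4 = -3 + (2 + E)/4 = -3 + (½ + E/4) = -5/2 + E/4)
(s(-t, f(4)) + a(3, -9))*74 = ((-5/2 + (¼)*1) + (-2 + 2*(-9)))*74 = ((-5/2 + ¼) + (-2 - 18))*74 = (-9/4 - 20)*74 = -89/4*74 = -3293/2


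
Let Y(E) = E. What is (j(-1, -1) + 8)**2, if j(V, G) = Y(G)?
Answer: 49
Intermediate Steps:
j(V, G) = G
(j(-1, -1) + 8)**2 = (-1 + 8)**2 = 7**2 = 49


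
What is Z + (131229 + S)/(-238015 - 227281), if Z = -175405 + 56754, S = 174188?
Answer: -55208141113/465296 ≈ -1.1865e+5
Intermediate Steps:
Z = -118651
Z + (131229 + S)/(-238015 - 227281) = -118651 + (131229 + 174188)/(-238015 - 227281) = -118651 + 305417/(-465296) = -118651 + 305417*(-1/465296) = -118651 - 305417/465296 = -55208141113/465296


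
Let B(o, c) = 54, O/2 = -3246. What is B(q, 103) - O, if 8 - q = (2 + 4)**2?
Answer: 6546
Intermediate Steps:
O = -6492 (O = 2*(-3246) = -6492)
q = -28 (q = 8 - (2 + 4)**2 = 8 - 1*6**2 = 8 - 1*36 = 8 - 36 = -28)
B(q, 103) - O = 54 - 1*(-6492) = 54 + 6492 = 6546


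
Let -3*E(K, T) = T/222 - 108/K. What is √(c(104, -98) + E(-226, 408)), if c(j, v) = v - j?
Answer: 2*I*√7975366206/12543 ≈ 14.24*I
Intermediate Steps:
E(K, T) = 36/K - T/666 (E(K, T) = -(T/222 - 108/K)/3 = -(-108/K + T/222)/3 = 36/K - T/666)
√(c(104, -98) + E(-226, 408)) = √((-98 - 1*104) + (36/(-226) - 1/666*408)) = √((-98 - 104) + (36*(-1/226) - 68/111)) = √(-202 + (-18/113 - 68/111)) = √(-202 - 9682/12543) = √(-2543368/12543) = 2*I*√7975366206/12543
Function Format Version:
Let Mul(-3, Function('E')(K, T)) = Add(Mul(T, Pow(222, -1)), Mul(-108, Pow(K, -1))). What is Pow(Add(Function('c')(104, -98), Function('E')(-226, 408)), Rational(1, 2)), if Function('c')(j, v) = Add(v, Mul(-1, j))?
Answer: Mul(Rational(2, 12543), I, Pow(7975366206, Rational(1, 2))) ≈ Mul(14.240, I)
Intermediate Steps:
Function('E')(K, T) = Add(Mul(36, Pow(K, -1)), Mul(Rational(-1, 666), T)) (Function('E')(K, T) = Mul(Rational(-1, 3), Add(Mul(T, Pow(222, -1)), Mul(-108, Pow(K, -1)))) = Mul(Rational(-1, 3), Add(Mul(T, Rational(1, 222)), Mul(-108, Pow(K, -1)))) = Mul(Rational(-1, 3), Add(Mul(Rational(1, 222), T), Mul(-108, Pow(K, -1)))) = Mul(Rational(-1, 3), Add(Mul(-108, Pow(K, -1)), Mul(Rational(1, 222), T))) = Add(Mul(36, Pow(K, -1)), Mul(Rational(-1, 666), T)))
Pow(Add(Function('c')(104, -98), Function('E')(-226, 408)), Rational(1, 2)) = Pow(Add(Add(-98, Mul(-1, 104)), Add(Mul(36, Pow(-226, -1)), Mul(Rational(-1, 666), 408))), Rational(1, 2)) = Pow(Add(Add(-98, -104), Add(Mul(36, Rational(-1, 226)), Rational(-68, 111))), Rational(1, 2)) = Pow(Add(-202, Add(Rational(-18, 113), Rational(-68, 111))), Rational(1, 2)) = Pow(Add(-202, Rational(-9682, 12543)), Rational(1, 2)) = Pow(Rational(-2543368, 12543), Rational(1, 2)) = Mul(Rational(2, 12543), I, Pow(7975366206, Rational(1, 2)))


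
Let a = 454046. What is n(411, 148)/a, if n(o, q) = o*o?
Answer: 168921/454046 ≈ 0.37204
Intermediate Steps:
n(o, q) = o**2
n(411, 148)/a = 411**2/454046 = 168921*(1/454046) = 168921/454046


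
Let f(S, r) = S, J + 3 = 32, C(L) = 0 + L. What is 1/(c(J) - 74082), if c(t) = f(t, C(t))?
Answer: -1/74053 ≈ -1.3504e-5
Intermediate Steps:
C(L) = L
J = 29 (J = -3 + 32 = 29)
c(t) = t
1/(c(J) - 74082) = 1/(29 - 74082) = 1/(-74053) = -1/74053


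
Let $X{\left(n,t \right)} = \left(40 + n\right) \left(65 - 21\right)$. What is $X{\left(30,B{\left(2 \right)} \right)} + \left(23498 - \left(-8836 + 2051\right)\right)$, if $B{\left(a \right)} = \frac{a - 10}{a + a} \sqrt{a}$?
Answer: $33363$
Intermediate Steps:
$B{\left(a \right)} = \frac{-10 + a}{2 \sqrt{a}}$ ($B{\left(a \right)} = \frac{-10 + a}{2 a} \sqrt{a} = \frac{-10 + a}{2 \sqrt{a}}$)
$X{\left(n,t \right)} = 1760 + 44 n$ ($X{\left(n,t \right)} = \left(40 + n\right) 44 = 1760 + 44 n$)
$X{\left(30,B{\left(2 \right)} \right)} + \left(23498 - \left(-8836 + 2051\right)\right) = \left(1760 + 44 \cdot 30\right) + \left(23498 - \left(-8836 + 2051\right)\right) = \left(1760 + 1320\right) + \left(23498 - -6785\right) = 3080 + \left(23498 + 6785\right) = 3080 + 30283 = 33363$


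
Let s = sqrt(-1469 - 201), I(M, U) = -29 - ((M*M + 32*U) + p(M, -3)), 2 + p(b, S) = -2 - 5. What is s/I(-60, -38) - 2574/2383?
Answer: -2574/2383 - I*sqrt(1670)/2404 ≈ -1.0802 - 0.016999*I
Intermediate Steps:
p(b, S) = -9 (p(b, S) = -2 + (-2 - 5) = -2 - 7 = -9)
I(M, U) = -20 - M**2 - 32*U (I(M, U) = -29 - ((M*M + 32*U) - 9) = -29 - ((M**2 + 32*U) - 9) = -29 - (-9 + M**2 + 32*U) = -29 + (9 - M**2 - 32*U) = -20 - M**2 - 32*U)
s = I*sqrt(1670) (s = sqrt(-1670) = I*sqrt(1670) ≈ 40.866*I)
s/I(-60, -38) - 2574/2383 = (I*sqrt(1670))/(-20 - 1*(-60)**2 - 32*(-38)) - 2574/2383 = (I*sqrt(1670))/(-20 - 1*3600 + 1216) - 2574*1/2383 = (I*sqrt(1670))/(-20 - 3600 + 1216) - 2574/2383 = (I*sqrt(1670))/(-2404) - 2574/2383 = (I*sqrt(1670))*(-1/2404) - 2574/2383 = -I*sqrt(1670)/2404 - 2574/2383 = -2574/2383 - I*sqrt(1670)/2404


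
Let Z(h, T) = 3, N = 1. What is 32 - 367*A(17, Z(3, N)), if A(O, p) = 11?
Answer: -4005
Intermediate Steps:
32 - 367*A(17, Z(3, N)) = 32 - 367*11 = 32 - 4037 = -4005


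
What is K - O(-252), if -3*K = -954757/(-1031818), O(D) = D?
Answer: 779099651/3095454 ≈ 251.69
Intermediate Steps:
K = -954757/3095454 (K = -(-954757)/(3*(-1031818)) = -(-954757)*(-1)/(3*1031818) = -⅓*954757/1031818 = -954757/3095454 ≈ -0.30844)
K - O(-252) = -954757/3095454 - 1*(-252) = -954757/3095454 + 252 = 779099651/3095454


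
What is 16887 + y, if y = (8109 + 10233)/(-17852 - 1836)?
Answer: 166226457/9844 ≈ 16886.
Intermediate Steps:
y = -9171/9844 (y = 18342/(-19688) = 18342*(-1/19688) = -9171/9844 ≈ -0.93163)
16887 + y = 16887 - 9171/9844 = 166226457/9844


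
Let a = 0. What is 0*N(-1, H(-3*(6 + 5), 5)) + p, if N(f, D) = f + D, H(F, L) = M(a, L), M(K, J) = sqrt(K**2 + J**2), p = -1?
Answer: -1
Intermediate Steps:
M(K, J) = sqrt(J**2 + K**2)
H(F, L) = sqrt(L**2) (H(F, L) = sqrt(L**2 + 0**2) = sqrt(L**2 + 0) = sqrt(L**2))
N(f, D) = D + f
0*N(-1, H(-3*(6 + 5), 5)) + p = 0*(sqrt(5**2) - 1) - 1 = 0*(sqrt(25) - 1) - 1 = 0*(5 - 1) - 1 = 0*4 - 1 = 0 - 1 = -1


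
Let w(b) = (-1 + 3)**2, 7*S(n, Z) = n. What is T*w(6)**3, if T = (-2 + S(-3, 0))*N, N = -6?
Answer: 6528/7 ≈ 932.57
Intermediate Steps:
S(n, Z) = n/7
w(b) = 4 (w(b) = 2**2 = 4)
T = 102/7 (T = (-2 + (1/7)*(-3))*(-6) = (-2 - 3/7)*(-6) = -17/7*(-6) = 102/7 ≈ 14.571)
T*w(6)**3 = (102/7)*4**3 = (102/7)*64 = 6528/7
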